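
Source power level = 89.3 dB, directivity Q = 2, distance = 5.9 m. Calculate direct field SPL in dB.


Given values:
  Lw = 89.3 dB, Q = 2, r = 5.9 m
Formula: SPL = Lw + 10 * log10(Q / (4 * pi * r^2))
Compute 4 * pi * r^2 = 4 * pi * 5.9^2 = 437.4354
Compute Q / denom = 2 / 437.4354 = 0.0045721
Compute 10 * log10(0.0045721) = -23.3988
SPL = 89.3 + (-23.3988) = 65.9

65.9 dB


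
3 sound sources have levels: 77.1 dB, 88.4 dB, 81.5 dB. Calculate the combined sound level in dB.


Formula: L_total = 10 * log10( sum(10^(Li/10)) )
  Source 1: 10^(77.1/10) = 51286138.3991
  Source 2: 10^(88.4/10) = 691830970.9189
  Source 3: 10^(81.5/10) = 141253754.4623
Sum of linear values = 884370863.7803
L_total = 10 * log10(884370863.7803) = 89.47

89.47 dB


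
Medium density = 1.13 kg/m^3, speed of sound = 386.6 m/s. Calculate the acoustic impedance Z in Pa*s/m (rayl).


Given values:
  rho = 1.13 kg/m^3
  c = 386.6 m/s
Formula: Z = rho * c
Z = 1.13 * 386.6
Z = 436.86

436.86 rayl


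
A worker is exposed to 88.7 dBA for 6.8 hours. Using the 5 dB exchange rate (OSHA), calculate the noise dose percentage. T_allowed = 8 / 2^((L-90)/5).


Given values:
  L = 88.7 dBA, T = 6.8 hours
Formula: T_allowed = 8 / 2^((L - 90) / 5)
Compute exponent: (88.7 - 90) / 5 = -0.26
Compute 2^(-0.26) = 0.835088
T_allowed = 8 / 0.835088 = 9.579829 hours
Dose = (T / T_allowed) * 100
Dose = (6.8 / 9.579829) * 100 = 70.98

70.98 %


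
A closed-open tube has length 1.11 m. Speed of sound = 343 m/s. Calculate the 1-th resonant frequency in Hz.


Given values:
  Tube type: closed-open, L = 1.11 m, c = 343 m/s, n = 1
Formula: f_n = (2n - 1) * c / (4 * L)
Compute 2n - 1 = 2*1 - 1 = 1
Compute 4 * L = 4 * 1.11 = 4.44
f = 1 * 343 / 4.44
f = 77.25

77.25 Hz


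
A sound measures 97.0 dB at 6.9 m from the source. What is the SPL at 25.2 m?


Given values:
  SPL1 = 97.0 dB, r1 = 6.9 m, r2 = 25.2 m
Formula: SPL2 = SPL1 - 20 * log10(r2 / r1)
Compute ratio: r2 / r1 = 25.2 / 6.9 = 3.6522
Compute log10: log10(3.6522) = 0.562555
Compute drop: 20 * 0.562555 = 11.2511
SPL2 = 97.0 - 11.2511 = 85.75

85.75 dB


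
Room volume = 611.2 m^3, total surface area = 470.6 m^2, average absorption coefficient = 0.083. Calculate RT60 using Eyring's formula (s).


Given values:
  V = 611.2 m^3, S = 470.6 m^2, alpha = 0.083
Formula: RT60 = 0.161 * V / (-S * ln(1 - alpha))
Compute ln(1 - 0.083) = ln(0.917) = -0.086648
Denominator: -470.6 * -0.086648 = 40.7765
Numerator: 0.161 * 611.2 = 98.4032
RT60 = 98.4032 / 40.7765 = 2.413

2.413 s


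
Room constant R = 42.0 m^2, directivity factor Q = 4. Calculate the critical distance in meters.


Given values:
  R = 42.0 m^2, Q = 4
Formula: d_c = 0.141 * sqrt(Q * R)
Compute Q * R = 4 * 42.0 = 168.0
Compute sqrt(168.0) = 12.9615
d_c = 0.141 * 12.9615 = 1.828

1.828 m


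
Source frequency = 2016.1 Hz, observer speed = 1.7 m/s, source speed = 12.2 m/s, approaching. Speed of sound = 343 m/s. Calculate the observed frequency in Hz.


Given values:
  f_s = 2016.1 Hz, v_o = 1.7 m/s, v_s = 12.2 m/s
  Direction: approaching
Formula: f_o = f_s * (c + v_o) / (c - v_s)
Numerator: c + v_o = 343 + 1.7 = 344.7
Denominator: c - v_s = 343 - 12.2 = 330.8
f_o = 2016.1 * 344.7 / 330.8 = 2100.82

2100.82 Hz


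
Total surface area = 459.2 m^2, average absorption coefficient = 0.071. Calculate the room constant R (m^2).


Given values:
  S = 459.2 m^2, alpha = 0.071
Formula: R = S * alpha / (1 - alpha)
Numerator: 459.2 * 0.071 = 32.6032
Denominator: 1 - 0.071 = 0.929
R = 32.6032 / 0.929 = 35.09

35.09 m^2


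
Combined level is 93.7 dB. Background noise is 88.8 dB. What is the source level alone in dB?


Given values:
  L_total = 93.7 dB, L_bg = 88.8 dB
Formula: L_source = 10 * log10(10^(L_total/10) - 10^(L_bg/10))
Convert to linear:
  10^(93.7/10) = 2344228815.3199
  10^(88.8/10) = 758577575.0292
Difference: 2344228815.3199 - 758577575.0292 = 1585651240.2907
L_source = 10 * log10(1585651240.2907) = 92.0

92.0 dB


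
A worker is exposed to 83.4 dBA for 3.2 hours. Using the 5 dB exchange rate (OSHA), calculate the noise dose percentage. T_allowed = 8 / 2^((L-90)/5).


Given values:
  L = 83.4 dBA, T = 3.2 hours
Formula: T_allowed = 8 / 2^((L - 90) / 5)
Compute exponent: (83.4 - 90) / 5 = -1.32
Compute 2^(-1.32) = 0.400535
T_allowed = 8 / 0.400535 = 19.973286 hours
Dose = (T / T_allowed) * 100
Dose = (3.2 / 19.973286) * 100 = 16.02

16.02 %


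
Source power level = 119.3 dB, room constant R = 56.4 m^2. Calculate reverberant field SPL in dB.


Given values:
  Lw = 119.3 dB, R = 56.4 m^2
Formula: SPL = Lw + 10 * log10(4 / R)
Compute 4 / R = 4 / 56.4 = 0.070922
Compute 10 * log10(0.070922) = -11.4922
SPL = 119.3 + (-11.4922) = 107.81

107.81 dB


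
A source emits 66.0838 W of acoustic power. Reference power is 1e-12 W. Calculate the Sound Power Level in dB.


Given values:
  W = 66.0838 W
  W_ref = 1e-12 W
Formula: SWL = 10 * log10(W / W_ref)
Compute ratio: W / W_ref = 66083800000000
Compute log10: log10(66083800000000) = 13.820095
Multiply: SWL = 10 * 13.820095 = 138.2

138.2 dB


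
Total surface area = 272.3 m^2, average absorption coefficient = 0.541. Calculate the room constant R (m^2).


Given values:
  S = 272.3 m^2, alpha = 0.541
Formula: R = S * alpha / (1 - alpha)
Numerator: 272.3 * 0.541 = 147.3143
Denominator: 1 - 0.541 = 0.459
R = 147.3143 / 0.459 = 320.95

320.95 m^2


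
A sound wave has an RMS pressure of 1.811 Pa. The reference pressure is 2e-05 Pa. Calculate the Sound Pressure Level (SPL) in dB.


Given values:
  p = 1.811 Pa
  p_ref = 2e-05 Pa
Formula: SPL = 20 * log10(p / p_ref)
Compute ratio: p / p_ref = 1.811 / 2e-05 = 90550
Compute log10: log10(90550) = 4.956888
Multiply: SPL = 20 * 4.956888 = 99.14

99.14 dB


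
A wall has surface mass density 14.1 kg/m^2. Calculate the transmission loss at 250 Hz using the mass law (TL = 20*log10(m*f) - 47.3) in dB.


Given values:
  m = 14.1 kg/m^2, f = 250 Hz
Formula: TL = 20 * log10(m * f) - 47.3
Compute m * f = 14.1 * 250 = 3525.0
Compute log10(3525.0) = 3.547159
Compute 20 * 3.547159 = 70.9432
TL = 70.9432 - 47.3 = 23.64

23.64 dB


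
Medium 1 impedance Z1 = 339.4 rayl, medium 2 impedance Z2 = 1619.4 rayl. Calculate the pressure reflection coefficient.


Given values:
  Z1 = 339.4 rayl, Z2 = 1619.4 rayl
Formula: R = (Z2 - Z1) / (Z2 + Z1)
Numerator: Z2 - Z1 = 1619.4 - 339.4 = 1280.0
Denominator: Z2 + Z1 = 1619.4 + 339.4 = 1958.8
R = 1280.0 / 1958.8 = 0.6535

0.6535


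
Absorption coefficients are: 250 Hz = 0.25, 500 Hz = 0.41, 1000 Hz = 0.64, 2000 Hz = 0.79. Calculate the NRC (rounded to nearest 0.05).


Given values:
  a_250 = 0.25, a_500 = 0.41
  a_1000 = 0.64, a_2000 = 0.79
Formula: NRC = (a250 + a500 + a1000 + a2000) / 4
Sum = 0.25 + 0.41 + 0.64 + 0.79 = 2.09
NRC = 2.09 / 4 = 0.5225
Rounded to nearest 0.05: 0.5

0.5


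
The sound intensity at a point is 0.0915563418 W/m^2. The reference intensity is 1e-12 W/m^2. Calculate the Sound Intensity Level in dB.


Given values:
  I = 0.0915563418 W/m^2
  I_ref = 1e-12 W/m^2
Formula: SIL = 10 * log10(I / I_ref)
Compute ratio: I / I_ref = 91556341800
Compute log10: log10(91556341800) = 10.961688
Multiply: SIL = 10 * 10.961688 = 109.62

109.62 dB


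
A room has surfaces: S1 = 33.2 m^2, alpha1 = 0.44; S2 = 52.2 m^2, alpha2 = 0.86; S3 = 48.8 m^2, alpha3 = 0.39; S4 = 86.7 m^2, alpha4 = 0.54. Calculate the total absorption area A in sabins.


Given surfaces:
  Surface 1: 33.2 * 0.44 = 14.608
  Surface 2: 52.2 * 0.86 = 44.892
  Surface 3: 48.8 * 0.39 = 19.032
  Surface 4: 86.7 * 0.54 = 46.818
Formula: A = sum(Si * alpha_i)
A = 14.608 + 44.892 + 19.032 + 46.818
A = 125.35

125.35 sabins


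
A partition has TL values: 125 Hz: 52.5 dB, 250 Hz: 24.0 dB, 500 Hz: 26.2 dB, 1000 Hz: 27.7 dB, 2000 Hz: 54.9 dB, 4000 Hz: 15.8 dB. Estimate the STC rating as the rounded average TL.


Given TL values at each frequency:
  125 Hz: 52.5 dB
  250 Hz: 24.0 dB
  500 Hz: 26.2 dB
  1000 Hz: 27.7 dB
  2000 Hz: 54.9 dB
  4000 Hz: 15.8 dB
Formula: STC ~ round(average of TL values)
Sum = 52.5 + 24.0 + 26.2 + 27.7 + 54.9 + 15.8 = 201.1
Average = 201.1 / 6 = 33.52
Rounded: 34

34


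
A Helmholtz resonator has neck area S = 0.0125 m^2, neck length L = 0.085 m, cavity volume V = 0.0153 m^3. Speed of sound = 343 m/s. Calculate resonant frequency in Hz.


Given values:
  S = 0.0125 m^2, L = 0.085 m, V = 0.0153 m^3, c = 343 m/s
Formula: f = (c / (2*pi)) * sqrt(S / (V * L))
Compute V * L = 0.0153 * 0.085 = 0.0013005
Compute S / (V * L) = 0.0125 / 0.0013005 = 9.6117
Compute sqrt(9.6117) = 3.100274
Compute c / (2*pi) = 343 / 6.283185 = 54.590148
f = 54.590148 * 3.100274 = 169.24

169.24 Hz


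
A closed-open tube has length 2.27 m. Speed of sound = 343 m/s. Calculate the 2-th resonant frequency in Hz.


Given values:
  Tube type: closed-open, L = 2.27 m, c = 343 m/s, n = 2
Formula: f_n = (2n - 1) * c / (4 * L)
Compute 2n - 1 = 2*2 - 1 = 3
Compute 4 * L = 4 * 2.27 = 9.08
f = 3 * 343 / 9.08
f = 113.33

113.33 Hz


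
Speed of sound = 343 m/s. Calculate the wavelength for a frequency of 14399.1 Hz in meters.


Given values:
  c = 343 m/s, f = 14399.1 Hz
Formula: lambda = c / f
lambda = 343 / 14399.1
lambda = 0.0238

0.0238 m


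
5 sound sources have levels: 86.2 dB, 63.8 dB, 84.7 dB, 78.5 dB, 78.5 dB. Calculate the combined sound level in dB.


Formula: L_total = 10 * log10( sum(10^(Li/10)) )
  Source 1: 10^(86.2/10) = 416869383.4703
  Source 2: 10^(63.8/10) = 2398832.919
  Source 3: 10^(84.7/10) = 295120922.6666
  Source 4: 10^(78.5/10) = 70794578.4384
  Source 5: 10^(78.5/10) = 70794578.4384
Sum of linear values = 855978295.9327
L_total = 10 * log10(855978295.9327) = 89.32

89.32 dB


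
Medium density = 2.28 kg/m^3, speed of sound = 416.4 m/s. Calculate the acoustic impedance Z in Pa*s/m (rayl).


Given values:
  rho = 2.28 kg/m^3
  c = 416.4 m/s
Formula: Z = rho * c
Z = 2.28 * 416.4
Z = 949.39

949.39 rayl


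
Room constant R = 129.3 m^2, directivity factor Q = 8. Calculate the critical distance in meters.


Given values:
  R = 129.3 m^2, Q = 8
Formula: d_c = 0.141 * sqrt(Q * R)
Compute Q * R = 8 * 129.3 = 1034.4
Compute sqrt(1034.4) = 32.1621
d_c = 0.141 * 32.1621 = 4.535

4.535 m


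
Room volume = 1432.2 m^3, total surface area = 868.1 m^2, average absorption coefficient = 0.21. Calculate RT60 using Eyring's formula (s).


Given values:
  V = 1432.2 m^3, S = 868.1 m^2, alpha = 0.21
Formula: RT60 = 0.161 * V / (-S * ln(1 - alpha))
Compute ln(1 - 0.21) = ln(0.79) = -0.235722
Denominator: -868.1 * -0.235722 = 204.6303
Numerator: 0.161 * 1432.2 = 230.5842
RT60 = 230.5842 / 204.6303 = 1.127

1.127 s


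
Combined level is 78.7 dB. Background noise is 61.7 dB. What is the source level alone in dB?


Given values:
  L_total = 78.7 dB, L_bg = 61.7 dB
Formula: L_source = 10 * log10(10^(L_total/10) - 10^(L_bg/10))
Convert to linear:
  10^(78.7/10) = 74131024.1301
  10^(61.7/10) = 1479108.3882
Difference: 74131024.1301 - 1479108.3882 = 72651915.7419
L_source = 10 * log10(72651915.7419) = 78.61

78.61 dB


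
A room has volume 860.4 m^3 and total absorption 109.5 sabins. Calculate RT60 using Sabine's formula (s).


Given values:
  V = 860.4 m^3
  A = 109.5 sabins
Formula: RT60 = 0.161 * V / A
Numerator: 0.161 * 860.4 = 138.5244
RT60 = 138.5244 / 109.5 = 1.265

1.265 s


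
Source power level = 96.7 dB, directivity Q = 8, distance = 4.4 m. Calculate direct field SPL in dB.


Given values:
  Lw = 96.7 dB, Q = 8, r = 4.4 m
Formula: SPL = Lw + 10 * log10(Q / (4 * pi * r^2))
Compute 4 * pi * r^2 = 4 * pi * 4.4^2 = 243.2849
Compute Q / denom = 8 / 243.2849 = 0.03288326
Compute 10 * log10(0.03288326) = -14.8303
SPL = 96.7 + (-14.8303) = 81.87

81.87 dB


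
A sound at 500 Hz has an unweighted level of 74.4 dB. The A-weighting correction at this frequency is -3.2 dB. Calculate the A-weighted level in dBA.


Given values:
  SPL = 74.4 dB
  A-weighting at 500 Hz = -3.2 dB
Formula: L_A = SPL + A_weight
L_A = 74.4 + (-3.2)
L_A = 71.2

71.2 dBA


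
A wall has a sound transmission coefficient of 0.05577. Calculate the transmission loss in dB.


Given values:
  tau = 0.05577
Formula: TL = 10 * log10(1 / tau)
Compute 1 / tau = 1 / 0.05577 = 17.9308
Compute log10(17.9308) = 1.2536
TL = 10 * 1.2536 = 12.54

12.54 dB


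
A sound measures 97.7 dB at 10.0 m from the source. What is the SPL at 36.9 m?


Given values:
  SPL1 = 97.7 dB, r1 = 10.0 m, r2 = 36.9 m
Formula: SPL2 = SPL1 - 20 * log10(r2 / r1)
Compute ratio: r2 / r1 = 36.9 / 10.0 = 3.69
Compute log10: log10(3.69) = 0.567026
Compute drop: 20 * 0.567026 = 11.3405
SPL2 = 97.7 - 11.3405 = 86.36

86.36 dB


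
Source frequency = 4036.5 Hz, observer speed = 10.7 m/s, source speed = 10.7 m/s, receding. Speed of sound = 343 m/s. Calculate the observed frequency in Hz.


Given values:
  f_s = 4036.5 Hz, v_o = 10.7 m/s, v_s = 10.7 m/s
  Direction: receding
Formula: f_o = f_s * (c - v_o) / (c + v_s)
Numerator: c - v_o = 343 - 10.7 = 332.3
Denominator: c + v_s = 343 + 10.7 = 353.7
f_o = 4036.5 * 332.3 / 353.7 = 3792.28

3792.28 Hz


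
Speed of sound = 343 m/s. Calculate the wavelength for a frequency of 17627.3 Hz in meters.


Given values:
  c = 343 m/s, f = 17627.3 Hz
Formula: lambda = c / f
lambda = 343 / 17627.3
lambda = 0.0195

0.0195 m


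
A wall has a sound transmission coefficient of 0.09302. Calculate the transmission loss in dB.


Given values:
  tau = 0.09302
Formula: TL = 10 * log10(1 / tau)
Compute 1 / tau = 1 / 0.09302 = 10.7504
Compute log10(10.7504) = 1.031425
TL = 10 * 1.031425 = 10.31

10.31 dB


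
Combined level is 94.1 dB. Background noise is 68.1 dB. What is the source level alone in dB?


Given values:
  L_total = 94.1 dB, L_bg = 68.1 dB
Formula: L_source = 10 * log10(10^(L_total/10) - 10^(L_bg/10))
Convert to linear:
  10^(94.1/10) = 2570395782.7689
  10^(68.1/10) = 6456542.2903
Difference: 2570395782.7689 - 6456542.2903 = 2563939240.4786
L_source = 10 * log10(2563939240.4786) = 94.09

94.09 dB


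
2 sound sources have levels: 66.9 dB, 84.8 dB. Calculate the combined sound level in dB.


Formula: L_total = 10 * log10( sum(10^(Li/10)) )
  Source 1: 10^(66.9/10) = 4897788.1937
  Source 2: 10^(84.8/10) = 301995172.0402
Sum of linear values = 306892960.2339
L_total = 10 * log10(306892960.2339) = 84.87

84.87 dB


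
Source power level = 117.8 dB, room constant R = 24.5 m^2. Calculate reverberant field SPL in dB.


Given values:
  Lw = 117.8 dB, R = 24.5 m^2
Formula: SPL = Lw + 10 * log10(4 / R)
Compute 4 / R = 4 / 24.5 = 0.163265
Compute 10 * log10(0.163265) = -7.8711
SPL = 117.8 + (-7.8711) = 109.93

109.93 dB


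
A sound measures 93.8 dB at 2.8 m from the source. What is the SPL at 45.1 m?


Given values:
  SPL1 = 93.8 dB, r1 = 2.8 m, r2 = 45.1 m
Formula: SPL2 = SPL1 - 20 * log10(r2 / r1)
Compute ratio: r2 / r1 = 45.1 / 2.8 = 16.1071
Compute log10: log10(16.1071) = 1.207017
Compute drop: 20 * 1.207017 = 24.1403
SPL2 = 93.8 - 24.1403 = 69.66

69.66 dB


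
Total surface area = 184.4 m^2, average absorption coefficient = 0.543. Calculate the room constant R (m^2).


Given values:
  S = 184.4 m^2, alpha = 0.543
Formula: R = S * alpha / (1 - alpha)
Numerator: 184.4 * 0.543 = 100.1292
Denominator: 1 - 0.543 = 0.457
R = 100.1292 / 0.457 = 219.1

219.1 m^2


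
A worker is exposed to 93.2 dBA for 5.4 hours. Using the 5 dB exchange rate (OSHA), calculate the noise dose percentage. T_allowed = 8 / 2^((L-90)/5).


Given values:
  L = 93.2 dBA, T = 5.4 hours
Formula: T_allowed = 8 / 2^((L - 90) / 5)
Compute exponent: (93.2 - 90) / 5 = 0.64
Compute 2^(0.64) = 1.558329
T_allowed = 8 / 1.558329 = 5.133704 hours
Dose = (T / T_allowed) * 100
Dose = (5.4 / 5.133704) * 100 = 105.19

105.19 %


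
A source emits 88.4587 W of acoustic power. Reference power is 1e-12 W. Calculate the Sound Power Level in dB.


Given values:
  W = 88.4587 W
  W_ref = 1e-12 W
Formula: SWL = 10 * log10(W / W_ref)
Compute ratio: W / W_ref = 88458700000000
Compute log10: log10(88458700000000) = 13.946741
Multiply: SWL = 10 * 13.946741 = 139.47

139.47 dB


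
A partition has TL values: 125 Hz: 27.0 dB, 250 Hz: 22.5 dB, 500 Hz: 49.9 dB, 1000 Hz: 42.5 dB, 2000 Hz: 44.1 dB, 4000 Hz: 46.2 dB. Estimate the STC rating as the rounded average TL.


Given TL values at each frequency:
  125 Hz: 27.0 dB
  250 Hz: 22.5 dB
  500 Hz: 49.9 dB
  1000 Hz: 42.5 dB
  2000 Hz: 44.1 dB
  4000 Hz: 46.2 dB
Formula: STC ~ round(average of TL values)
Sum = 27.0 + 22.5 + 49.9 + 42.5 + 44.1 + 46.2 = 232.2
Average = 232.2 / 6 = 38.7
Rounded: 39

39


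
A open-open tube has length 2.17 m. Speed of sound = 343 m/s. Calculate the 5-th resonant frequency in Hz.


Given values:
  Tube type: open-open, L = 2.17 m, c = 343 m/s, n = 5
Formula: f_n = n * c / (2 * L)
Compute 2 * L = 2 * 2.17 = 4.34
f = 5 * 343 / 4.34
f = 395.16

395.16 Hz


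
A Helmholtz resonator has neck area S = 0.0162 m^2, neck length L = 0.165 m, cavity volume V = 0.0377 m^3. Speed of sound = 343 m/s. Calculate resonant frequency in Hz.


Given values:
  S = 0.0162 m^2, L = 0.165 m, V = 0.0377 m^3, c = 343 m/s
Formula: f = (c / (2*pi)) * sqrt(S / (V * L))
Compute V * L = 0.0377 * 0.165 = 0.0062205
Compute S / (V * L) = 0.0162 / 0.0062205 = 2.6043
Compute sqrt(2.6043) = 1.613784
Compute c / (2*pi) = 343 / 6.283185 = 54.590148
f = 54.590148 * 1.613784 = 88.1

88.1 Hz


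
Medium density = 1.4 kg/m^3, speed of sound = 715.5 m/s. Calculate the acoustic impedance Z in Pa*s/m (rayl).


Given values:
  rho = 1.4 kg/m^3
  c = 715.5 m/s
Formula: Z = rho * c
Z = 1.4 * 715.5
Z = 1001.7

1001.7 rayl


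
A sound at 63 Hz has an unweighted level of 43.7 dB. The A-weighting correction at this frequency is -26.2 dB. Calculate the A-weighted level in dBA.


Given values:
  SPL = 43.7 dB
  A-weighting at 63 Hz = -26.2 dB
Formula: L_A = SPL + A_weight
L_A = 43.7 + (-26.2)
L_A = 17.5

17.5 dBA


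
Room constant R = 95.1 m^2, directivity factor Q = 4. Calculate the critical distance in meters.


Given values:
  R = 95.1 m^2, Q = 4
Formula: d_c = 0.141 * sqrt(Q * R)
Compute Q * R = 4 * 95.1 = 380.4
Compute sqrt(380.4) = 19.5038
d_c = 0.141 * 19.5038 = 2.75

2.75 m


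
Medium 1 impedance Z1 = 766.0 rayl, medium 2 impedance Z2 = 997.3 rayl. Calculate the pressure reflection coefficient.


Given values:
  Z1 = 766.0 rayl, Z2 = 997.3 rayl
Formula: R = (Z2 - Z1) / (Z2 + Z1)
Numerator: Z2 - Z1 = 997.3 - 766.0 = 231.3
Denominator: Z2 + Z1 = 997.3 + 766.0 = 1763.3
R = 231.3 / 1763.3 = 0.1312

0.1312


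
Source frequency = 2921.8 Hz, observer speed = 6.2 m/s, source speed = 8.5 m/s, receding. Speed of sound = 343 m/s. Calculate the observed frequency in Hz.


Given values:
  f_s = 2921.8 Hz, v_o = 6.2 m/s, v_s = 8.5 m/s
  Direction: receding
Formula: f_o = f_s * (c - v_o) / (c + v_s)
Numerator: c - v_o = 343 - 6.2 = 336.8
Denominator: c + v_s = 343 + 8.5 = 351.5
f_o = 2921.8 * 336.8 / 351.5 = 2799.61

2799.61 Hz


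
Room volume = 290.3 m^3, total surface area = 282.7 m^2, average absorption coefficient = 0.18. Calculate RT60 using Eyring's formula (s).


Given values:
  V = 290.3 m^3, S = 282.7 m^2, alpha = 0.18
Formula: RT60 = 0.161 * V / (-S * ln(1 - alpha))
Compute ln(1 - 0.18) = ln(0.82) = -0.198451
Denominator: -282.7 * -0.198451 = 56.1021
Numerator: 0.161 * 290.3 = 46.7383
RT60 = 46.7383 / 56.1021 = 0.833

0.833 s


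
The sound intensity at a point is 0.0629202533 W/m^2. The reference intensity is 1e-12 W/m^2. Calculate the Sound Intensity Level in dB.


Given values:
  I = 0.0629202533 W/m^2
  I_ref = 1e-12 W/m^2
Formula: SIL = 10 * log10(I / I_ref)
Compute ratio: I / I_ref = 62920253300
Compute log10: log10(62920253300) = 10.79879
Multiply: SIL = 10 * 10.79879 = 107.99

107.99 dB


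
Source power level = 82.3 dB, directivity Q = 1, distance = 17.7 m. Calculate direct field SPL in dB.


Given values:
  Lw = 82.3 dB, Q = 1, r = 17.7 m
Formula: SPL = Lw + 10 * log10(Q / (4 * pi * r^2))
Compute 4 * pi * r^2 = 4 * pi * 17.7^2 = 3936.9182
Compute Q / denom = 1 / 3936.9182 = 0.00025401
Compute 10 * log10(0.00025401) = -35.9515
SPL = 82.3 + (-35.9515) = 46.35

46.35 dB


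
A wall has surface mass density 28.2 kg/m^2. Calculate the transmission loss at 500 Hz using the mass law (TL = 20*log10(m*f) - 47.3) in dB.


Given values:
  m = 28.2 kg/m^2, f = 500 Hz
Formula: TL = 20 * log10(m * f) - 47.3
Compute m * f = 28.2 * 500 = 14100.0
Compute log10(14100.0) = 4.149219
Compute 20 * 4.149219 = 82.9844
TL = 82.9844 - 47.3 = 35.68

35.68 dB


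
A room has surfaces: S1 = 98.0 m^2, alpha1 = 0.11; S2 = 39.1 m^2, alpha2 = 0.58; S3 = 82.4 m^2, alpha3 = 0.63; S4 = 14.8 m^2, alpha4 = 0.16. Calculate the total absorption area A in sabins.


Given surfaces:
  Surface 1: 98.0 * 0.11 = 10.78
  Surface 2: 39.1 * 0.58 = 22.678
  Surface 3: 82.4 * 0.63 = 51.912
  Surface 4: 14.8 * 0.16 = 2.368
Formula: A = sum(Si * alpha_i)
A = 10.78 + 22.678 + 51.912 + 2.368
A = 87.74

87.74 sabins


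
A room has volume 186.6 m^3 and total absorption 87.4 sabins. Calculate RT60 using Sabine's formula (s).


Given values:
  V = 186.6 m^3
  A = 87.4 sabins
Formula: RT60 = 0.161 * V / A
Numerator: 0.161 * 186.6 = 30.0426
RT60 = 30.0426 / 87.4 = 0.344

0.344 s


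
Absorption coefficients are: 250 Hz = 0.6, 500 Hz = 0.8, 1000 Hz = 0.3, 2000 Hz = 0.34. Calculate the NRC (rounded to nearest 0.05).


Given values:
  a_250 = 0.6, a_500 = 0.8
  a_1000 = 0.3, a_2000 = 0.34
Formula: NRC = (a250 + a500 + a1000 + a2000) / 4
Sum = 0.6 + 0.8 + 0.3 + 0.34 = 2.04
NRC = 2.04 / 4 = 0.51
Rounded to nearest 0.05: 0.5

0.5


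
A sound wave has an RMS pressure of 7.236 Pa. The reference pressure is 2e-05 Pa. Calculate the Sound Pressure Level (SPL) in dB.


Given values:
  p = 7.236 Pa
  p_ref = 2e-05 Pa
Formula: SPL = 20 * log10(p / p_ref)
Compute ratio: p / p_ref = 7.236 / 2e-05 = 361800
Compute log10: log10(361800) = 5.558469
Multiply: SPL = 20 * 5.558469 = 111.17

111.17 dB


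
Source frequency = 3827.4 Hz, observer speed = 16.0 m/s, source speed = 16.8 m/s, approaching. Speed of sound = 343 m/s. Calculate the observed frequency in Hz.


Given values:
  f_s = 3827.4 Hz, v_o = 16.0 m/s, v_s = 16.8 m/s
  Direction: approaching
Formula: f_o = f_s * (c + v_o) / (c - v_s)
Numerator: c + v_o = 343 + 16.0 = 359.0
Denominator: c - v_s = 343 - 16.8 = 326.2
f_o = 3827.4 * 359.0 / 326.2 = 4212.25

4212.25 Hz


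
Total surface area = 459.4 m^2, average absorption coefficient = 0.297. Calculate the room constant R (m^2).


Given values:
  S = 459.4 m^2, alpha = 0.297
Formula: R = S * alpha / (1 - alpha)
Numerator: 459.4 * 0.297 = 136.4418
Denominator: 1 - 0.297 = 0.703
R = 136.4418 / 0.703 = 194.09

194.09 m^2


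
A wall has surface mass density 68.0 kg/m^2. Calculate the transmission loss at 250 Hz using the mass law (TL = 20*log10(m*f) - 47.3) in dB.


Given values:
  m = 68.0 kg/m^2, f = 250 Hz
Formula: TL = 20 * log10(m * f) - 47.3
Compute m * f = 68.0 * 250 = 17000.0
Compute log10(17000.0) = 4.230449
Compute 20 * 4.230449 = 84.609
TL = 84.609 - 47.3 = 37.31

37.31 dB


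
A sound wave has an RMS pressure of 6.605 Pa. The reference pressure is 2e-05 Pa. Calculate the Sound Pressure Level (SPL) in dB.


Given values:
  p = 6.605 Pa
  p_ref = 2e-05 Pa
Formula: SPL = 20 * log10(p / p_ref)
Compute ratio: p / p_ref = 6.605 / 2e-05 = 330250
Compute log10: log10(330250) = 5.518843
Multiply: SPL = 20 * 5.518843 = 110.38

110.38 dB


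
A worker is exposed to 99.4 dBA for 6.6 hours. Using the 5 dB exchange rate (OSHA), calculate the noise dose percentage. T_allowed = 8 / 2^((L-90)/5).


Given values:
  L = 99.4 dBA, T = 6.6 hours
Formula: T_allowed = 8 / 2^((L - 90) / 5)
Compute exponent: (99.4 - 90) / 5 = 1.88
Compute 2^(1.88) = 3.680751
T_allowed = 8 / 3.680751 = 2.173469 hours
Dose = (T / T_allowed) * 100
Dose = (6.6 / 2.173469) * 100 = 303.66

303.66 %


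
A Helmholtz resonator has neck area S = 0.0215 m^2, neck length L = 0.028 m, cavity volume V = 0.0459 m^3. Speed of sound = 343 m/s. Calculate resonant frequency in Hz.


Given values:
  S = 0.0215 m^2, L = 0.028 m, V = 0.0459 m^3, c = 343 m/s
Formula: f = (c / (2*pi)) * sqrt(S / (V * L))
Compute V * L = 0.0459 * 0.028 = 0.0012852
Compute S / (V * L) = 0.0215 / 0.0012852 = 16.7289
Compute sqrt(16.7289) = 4.090098
Compute c / (2*pi) = 343 / 6.283185 = 54.590148
f = 54.590148 * 4.090098 = 223.28

223.28 Hz


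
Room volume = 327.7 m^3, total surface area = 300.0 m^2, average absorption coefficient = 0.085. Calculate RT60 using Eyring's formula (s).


Given values:
  V = 327.7 m^3, S = 300.0 m^2, alpha = 0.085
Formula: RT60 = 0.161 * V / (-S * ln(1 - alpha))
Compute ln(1 - 0.085) = ln(0.915) = -0.088831
Denominator: -300.0 * -0.088831 = 26.6493
Numerator: 0.161 * 327.7 = 52.7597
RT60 = 52.7597 / 26.6493 = 1.98

1.98 s


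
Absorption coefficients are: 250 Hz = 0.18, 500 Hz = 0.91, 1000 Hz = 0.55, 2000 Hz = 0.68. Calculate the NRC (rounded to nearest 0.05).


Given values:
  a_250 = 0.18, a_500 = 0.91
  a_1000 = 0.55, a_2000 = 0.68
Formula: NRC = (a250 + a500 + a1000 + a2000) / 4
Sum = 0.18 + 0.91 + 0.55 + 0.68 = 2.32
NRC = 2.32 / 4 = 0.58
Rounded to nearest 0.05: 0.6

0.6


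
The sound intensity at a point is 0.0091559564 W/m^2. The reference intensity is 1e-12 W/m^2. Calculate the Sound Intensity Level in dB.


Given values:
  I = 0.0091559564 W/m^2
  I_ref = 1e-12 W/m^2
Formula: SIL = 10 * log10(I / I_ref)
Compute ratio: I / I_ref = 9155956400
Compute log10: log10(9155956400) = 9.961704
Multiply: SIL = 10 * 9.961704 = 99.62

99.62 dB


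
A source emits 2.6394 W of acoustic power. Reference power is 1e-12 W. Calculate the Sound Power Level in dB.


Given values:
  W = 2.6394 W
  W_ref = 1e-12 W
Formula: SWL = 10 * log10(W / W_ref)
Compute ratio: W / W_ref = 2639400000000
Compute log10: log10(2639400000000) = 12.421505
Multiply: SWL = 10 * 12.421505 = 124.22

124.22 dB


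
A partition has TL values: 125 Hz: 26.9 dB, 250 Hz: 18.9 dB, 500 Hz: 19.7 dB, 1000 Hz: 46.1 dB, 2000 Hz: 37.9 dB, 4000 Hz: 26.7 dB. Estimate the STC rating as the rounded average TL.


Given TL values at each frequency:
  125 Hz: 26.9 dB
  250 Hz: 18.9 dB
  500 Hz: 19.7 dB
  1000 Hz: 46.1 dB
  2000 Hz: 37.9 dB
  4000 Hz: 26.7 dB
Formula: STC ~ round(average of TL values)
Sum = 26.9 + 18.9 + 19.7 + 46.1 + 37.9 + 26.7 = 176.2
Average = 176.2 / 6 = 29.37
Rounded: 29

29


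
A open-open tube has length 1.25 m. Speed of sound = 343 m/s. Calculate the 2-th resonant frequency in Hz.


Given values:
  Tube type: open-open, L = 1.25 m, c = 343 m/s, n = 2
Formula: f_n = n * c / (2 * L)
Compute 2 * L = 2 * 1.25 = 2.5
f = 2 * 343 / 2.5
f = 274.4

274.4 Hz


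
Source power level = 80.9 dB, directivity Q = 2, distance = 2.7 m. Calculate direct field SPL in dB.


Given values:
  Lw = 80.9 dB, Q = 2, r = 2.7 m
Formula: SPL = Lw + 10 * log10(Q / (4 * pi * r^2))
Compute 4 * pi * r^2 = 4 * pi * 2.7^2 = 91.6088
Compute Q / denom = 2 / 91.6088 = 0.02183196
Compute 10 * log10(0.02183196) = -16.6091
SPL = 80.9 + (-16.6091) = 64.29

64.29 dB


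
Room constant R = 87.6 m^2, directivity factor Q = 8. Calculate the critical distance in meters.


Given values:
  R = 87.6 m^2, Q = 8
Formula: d_c = 0.141 * sqrt(Q * R)
Compute Q * R = 8 * 87.6 = 700.8
Compute sqrt(700.8) = 26.4726
d_c = 0.141 * 26.4726 = 3.733

3.733 m


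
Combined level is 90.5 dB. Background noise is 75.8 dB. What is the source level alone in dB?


Given values:
  L_total = 90.5 dB, L_bg = 75.8 dB
Formula: L_source = 10 * log10(10^(L_total/10) - 10^(L_bg/10))
Convert to linear:
  10^(90.5/10) = 1122018454.302
  10^(75.8/10) = 38018939.6321
Difference: 1122018454.302 - 38018939.6321 = 1083999514.6699
L_source = 10 * log10(1083999514.6699) = 90.35

90.35 dB


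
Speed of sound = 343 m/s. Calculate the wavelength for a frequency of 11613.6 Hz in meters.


Given values:
  c = 343 m/s, f = 11613.6 Hz
Formula: lambda = c / f
lambda = 343 / 11613.6
lambda = 0.0295

0.0295 m


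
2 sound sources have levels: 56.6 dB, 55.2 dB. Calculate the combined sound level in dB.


Formula: L_total = 10 * log10( sum(10^(Li/10)) )
  Source 1: 10^(56.6/10) = 457088.1896
  Source 2: 10^(55.2/10) = 331131.1215
Sum of linear values = 788219.3111
L_total = 10 * log10(788219.3111) = 58.97

58.97 dB


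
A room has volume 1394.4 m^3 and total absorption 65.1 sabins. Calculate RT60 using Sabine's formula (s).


Given values:
  V = 1394.4 m^3
  A = 65.1 sabins
Formula: RT60 = 0.161 * V / A
Numerator: 0.161 * 1394.4 = 224.4984
RT60 = 224.4984 / 65.1 = 3.449

3.449 s


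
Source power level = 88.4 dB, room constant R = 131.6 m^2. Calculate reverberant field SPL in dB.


Given values:
  Lw = 88.4 dB, R = 131.6 m^2
Formula: SPL = Lw + 10 * log10(4 / R)
Compute 4 / R = 4 / 131.6 = 0.030395
Compute 10 * log10(0.030395) = -15.172
SPL = 88.4 + (-15.172) = 73.23

73.23 dB


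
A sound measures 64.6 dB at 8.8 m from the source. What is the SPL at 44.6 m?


Given values:
  SPL1 = 64.6 dB, r1 = 8.8 m, r2 = 44.6 m
Formula: SPL2 = SPL1 - 20 * log10(r2 / r1)
Compute ratio: r2 / r1 = 44.6 / 8.8 = 5.0682
Compute log10: log10(5.0682) = 0.704854
Compute drop: 20 * 0.704854 = 14.0971
SPL2 = 64.6 - 14.0971 = 50.5

50.5 dB


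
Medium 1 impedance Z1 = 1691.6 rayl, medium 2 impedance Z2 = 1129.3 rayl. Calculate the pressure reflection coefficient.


Given values:
  Z1 = 1691.6 rayl, Z2 = 1129.3 rayl
Formula: R = (Z2 - Z1) / (Z2 + Z1)
Numerator: Z2 - Z1 = 1129.3 - 1691.6 = -562.3
Denominator: Z2 + Z1 = 1129.3 + 1691.6 = 2820.9
R = -562.3 / 2820.9 = -0.1993

-0.1993


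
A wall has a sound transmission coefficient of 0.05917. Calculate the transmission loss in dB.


Given values:
  tau = 0.05917
Formula: TL = 10 * log10(1 / tau)
Compute 1 / tau = 1 / 0.05917 = 16.9005
Compute log10(16.9005) = 1.2279
TL = 10 * 1.2279 = 12.28

12.28 dB


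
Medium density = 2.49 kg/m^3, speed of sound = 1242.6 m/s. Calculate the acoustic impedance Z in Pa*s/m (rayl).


Given values:
  rho = 2.49 kg/m^3
  c = 1242.6 m/s
Formula: Z = rho * c
Z = 2.49 * 1242.6
Z = 3094.07

3094.07 rayl


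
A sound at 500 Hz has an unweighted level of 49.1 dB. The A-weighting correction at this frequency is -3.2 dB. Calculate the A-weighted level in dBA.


Given values:
  SPL = 49.1 dB
  A-weighting at 500 Hz = -3.2 dB
Formula: L_A = SPL + A_weight
L_A = 49.1 + (-3.2)
L_A = 45.9

45.9 dBA


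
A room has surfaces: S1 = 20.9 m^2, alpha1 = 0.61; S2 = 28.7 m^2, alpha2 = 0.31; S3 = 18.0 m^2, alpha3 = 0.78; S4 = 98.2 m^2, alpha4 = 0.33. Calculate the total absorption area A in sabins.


Given surfaces:
  Surface 1: 20.9 * 0.61 = 12.749
  Surface 2: 28.7 * 0.31 = 8.897
  Surface 3: 18.0 * 0.78 = 14.04
  Surface 4: 98.2 * 0.33 = 32.406
Formula: A = sum(Si * alpha_i)
A = 12.749 + 8.897 + 14.04 + 32.406
A = 68.09

68.09 sabins


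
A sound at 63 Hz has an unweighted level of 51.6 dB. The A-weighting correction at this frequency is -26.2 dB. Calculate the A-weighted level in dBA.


Given values:
  SPL = 51.6 dB
  A-weighting at 63 Hz = -26.2 dB
Formula: L_A = SPL + A_weight
L_A = 51.6 + (-26.2)
L_A = 25.4

25.4 dBA


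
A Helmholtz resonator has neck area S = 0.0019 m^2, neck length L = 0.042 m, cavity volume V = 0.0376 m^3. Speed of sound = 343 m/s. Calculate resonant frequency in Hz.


Given values:
  S = 0.0019 m^2, L = 0.042 m, V = 0.0376 m^3, c = 343 m/s
Formula: f = (c / (2*pi)) * sqrt(S / (V * L))
Compute V * L = 0.0376 * 0.042 = 0.0015792
Compute S / (V * L) = 0.0019 / 0.0015792 = 1.2031
Compute sqrt(1.2031) = 1.096859
Compute c / (2*pi) = 343 / 6.283185 = 54.590148
f = 54.590148 * 1.096859 = 59.88

59.88 Hz


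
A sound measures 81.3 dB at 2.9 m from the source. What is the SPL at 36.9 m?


Given values:
  SPL1 = 81.3 dB, r1 = 2.9 m, r2 = 36.9 m
Formula: SPL2 = SPL1 - 20 * log10(r2 / r1)
Compute ratio: r2 / r1 = 36.9 / 2.9 = 12.7241
Compute log10: log10(12.7241) = 1.104627
Compute drop: 20 * 1.104627 = 22.0925
SPL2 = 81.3 - 22.0925 = 59.21

59.21 dB


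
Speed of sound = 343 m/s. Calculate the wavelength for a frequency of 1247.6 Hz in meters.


Given values:
  c = 343 m/s, f = 1247.6 Hz
Formula: lambda = c / f
lambda = 343 / 1247.6
lambda = 0.2749

0.2749 m


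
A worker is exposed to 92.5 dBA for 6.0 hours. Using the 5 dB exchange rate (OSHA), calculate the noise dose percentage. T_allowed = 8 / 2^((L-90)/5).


Given values:
  L = 92.5 dBA, T = 6.0 hours
Formula: T_allowed = 8 / 2^((L - 90) / 5)
Compute exponent: (92.5 - 90) / 5 = 0.5
Compute 2^(0.5) = 1.414214
T_allowed = 8 / 1.414214 = 5.656852 hours
Dose = (T / T_allowed) * 100
Dose = (6.0 / 5.656852) * 100 = 106.07

106.07 %


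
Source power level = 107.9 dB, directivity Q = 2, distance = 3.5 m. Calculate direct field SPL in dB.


Given values:
  Lw = 107.9 dB, Q = 2, r = 3.5 m
Formula: SPL = Lw + 10 * log10(Q / (4 * pi * r^2))
Compute 4 * pi * r^2 = 4 * pi * 3.5^2 = 153.938
Compute Q / denom = 2 / 153.938 = 0.01299224
Compute 10 * log10(0.01299224) = -18.8632
SPL = 107.9 + (-18.8632) = 89.04

89.04 dB


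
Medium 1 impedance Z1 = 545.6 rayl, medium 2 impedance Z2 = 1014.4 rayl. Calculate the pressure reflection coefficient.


Given values:
  Z1 = 545.6 rayl, Z2 = 1014.4 rayl
Formula: R = (Z2 - Z1) / (Z2 + Z1)
Numerator: Z2 - Z1 = 1014.4 - 545.6 = 468.8
Denominator: Z2 + Z1 = 1014.4 + 545.6 = 1560.0
R = 468.8 / 1560.0 = 0.3005

0.3005


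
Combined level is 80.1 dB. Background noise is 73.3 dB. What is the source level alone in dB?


Given values:
  L_total = 80.1 dB, L_bg = 73.3 dB
Formula: L_source = 10 * log10(10^(L_total/10) - 10^(L_bg/10))
Convert to linear:
  10^(80.1/10) = 102329299.2281
  10^(73.3/10) = 21379620.895
Difference: 102329299.2281 - 21379620.895 = 80949678.3331
L_source = 10 * log10(80949678.3331) = 79.08

79.08 dB


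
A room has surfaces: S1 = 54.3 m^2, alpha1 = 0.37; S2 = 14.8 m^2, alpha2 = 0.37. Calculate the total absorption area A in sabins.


Given surfaces:
  Surface 1: 54.3 * 0.37 = 20.091
  Surface 2: 14.8 * 0.37 = 5.476
Formula: A = sum(Si * alpha_i)
A = 20.091 + 5.476
A = 25.57

25.57 sabins


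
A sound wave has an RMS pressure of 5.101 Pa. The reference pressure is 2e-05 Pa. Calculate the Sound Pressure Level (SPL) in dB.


Given values:
  p = 5.101 Pa
  p_ref = 2e-05 Pa
Formula: SPL = 20 * log10(p / p_ref)
Compute ratio: p / p_ref = 5.101 / 2e-05 = 255050
Compute log10: log10(255050) = 5.406625
Multiply: SPL = 20 * 5.406625 = 108.13

108.13 dB


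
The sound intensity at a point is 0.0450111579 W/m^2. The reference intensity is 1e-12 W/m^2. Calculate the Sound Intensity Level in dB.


Given values:
  I = 0.0450111579 W/m^2
  I_ref = 1e-12 W/m^2
Formula: SIL = 10 * log10(I / I_ref)
Compute ratio: I / I_ref = 45011157900
Compute log10: log10(45011157900) = 10.65332
Multiply: SIL = 10 * 10.65332 = 106.53

106.53 dB


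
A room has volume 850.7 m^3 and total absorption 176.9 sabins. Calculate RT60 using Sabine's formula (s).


Given values:
  V = 850.7 m^3
  A = 176.9 sabins
Formula: RT60 = 0.161 * V / A
Numerator: 0.161 * 850.7 = 136.9627
RT60 = 136.9627 / 176.9 = 0.774

0.774 s


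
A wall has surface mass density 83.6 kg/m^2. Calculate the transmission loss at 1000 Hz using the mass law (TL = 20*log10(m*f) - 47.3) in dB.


Given values:
  m = 83.6 kg/m^2, f = 1000 Hz
Formula: TL = 20 * log10(m * f) - 47.3
Compute m * f = 83.6 * 1000 = 83600.0
Compute log10(83600.0) = 4.922206
Compute 20 * 4.922206 = 98.4441
TL = 98.4441 - 47.3 = 51.14

51.14 dB


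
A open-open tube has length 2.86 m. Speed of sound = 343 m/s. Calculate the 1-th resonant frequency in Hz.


Given values:
  Tube type: open-open, L = 2.86 m, c = 343 m/s, n = 1
Formula: f_n = n * c / (2 * L)
Compute 2 * L = 2 * 2.86 = 5.72
f = 1 * 343 / 5.72
f = 59.97

59.97 Hz


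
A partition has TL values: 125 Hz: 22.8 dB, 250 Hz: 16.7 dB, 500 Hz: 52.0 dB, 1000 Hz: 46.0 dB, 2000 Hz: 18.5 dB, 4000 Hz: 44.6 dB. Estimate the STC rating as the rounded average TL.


Given TL values at each frequency:
  125 Hz: 22.8 dB
  250 Hz: 16.7 dB
  500 Hz: 52.0 dB
  1000 Hz: 46.0 dB
  2000 Hz: 18.5 dB
  4000 Hz: 44.6 dB
Formula: STC ~ round(average of TL values)
Sum = 22.8 + 16.7 + 52.0 + 46.0 + 18.5 + 44.6 = 200.6
Average = 200.6 / 6 = 33.43
Rounded: 33

33


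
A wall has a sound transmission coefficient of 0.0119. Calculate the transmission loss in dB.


Given values:
  tau = 0.0119
Formula: TL = 10 * log10(1 / tau)
Compute 1 / tau = 1 / 0.0119 = 84.0336
Compute log10(84.0336) = 1.924453
TL = 10 * 1.924453 = 19.24

19.24 dB


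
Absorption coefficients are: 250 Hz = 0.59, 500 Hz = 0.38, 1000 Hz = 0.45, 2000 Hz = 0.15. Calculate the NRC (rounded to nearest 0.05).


Given values:
  a_250 = 0.59, a_500 = 0.38
  a_1000 = 0.45, a_2000 = 0.15
Formula: NRC = (a250 + a500 + a1000 + a2000) / 4
Sum = 0.59 + 0.38 + 0.45 + 0.15 = 1.57
NRC = 1.57 / 4 = 0.3925
Rounded to nearest 0.05: 0.4

0.4


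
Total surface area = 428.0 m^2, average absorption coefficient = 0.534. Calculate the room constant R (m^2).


Given values:
  S = 428.0 m^2, alpha = 0.534
Formula: R = S * alpha / (1 - alpha)
Numerator: 428.0 * 0.534 = 228.552
Denominator: 1 - 0.534 = 0.466
R = 228.552 / 0.466 = 490.45

490.45 m^2


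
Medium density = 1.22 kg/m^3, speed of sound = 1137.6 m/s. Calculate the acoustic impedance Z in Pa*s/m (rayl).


Given values:
  rho = 1.22 kg/m^3
  c = 1137.6 m/s
Formula: Z = rho * c
Z = 1.22 * 1137.6
Z = 1387.87

1387.87 rayl


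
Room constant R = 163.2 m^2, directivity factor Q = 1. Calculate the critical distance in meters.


Given values:
  R = 163.2 m^2, Q = 1
Formula: d_c = 0.141 * sqrt(Q * R)
Compute Q * R = 1 * 163.2 = 163.2
Compute sqrt(163.2) = 12.775
d_c = 0.141 * 12.775 = 1.801

1.801 m


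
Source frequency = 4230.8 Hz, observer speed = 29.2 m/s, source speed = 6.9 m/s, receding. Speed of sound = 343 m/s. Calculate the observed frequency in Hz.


Given values:
  f_s = 4230.8 Hz, v_o = 29.2 m/s, v_s = 6.9 m/s
  Direction: receding
Formula: f_o = f_s * (c - v_o) / (c + v_s)
Numerator: c - v_o = 343 - 29.2 = 313.8
Denominator: c + v_s = 343 + 6.9 = 349.9
f_o = 4230.8 * 313.8 / 349.9 = 3794.3

3794.3 Hz


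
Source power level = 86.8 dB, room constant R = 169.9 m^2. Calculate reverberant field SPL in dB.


Given values:
  Lw = 86.8 dB, R = 169.9 m^2
Formula: SPL = Lw + 10 * log10(4 / R)
Compute 4 / R = 4 / 169.9 = 0.023543
Compute 10 * log10(0.023543) = -16.2814
SPL = 86.8 + (-16.2814) = 70.52

70.52 dB


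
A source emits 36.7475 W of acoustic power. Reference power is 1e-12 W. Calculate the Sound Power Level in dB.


Given values:
  W = 36.7475 W
  W_ref = 1e-12 W
Formula: SWL = 10 * log10(W / W_ref)
Compute ratio: W / W_ref = 36747500000000
Compute log10: log10(36747500000000) = 13.565228
Multiply: SWL = 10 * 13.565228 = 135.65

135.65 dB


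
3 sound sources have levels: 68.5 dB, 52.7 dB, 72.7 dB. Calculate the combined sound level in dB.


Formula: L_total = 10 * log10( sum(10^(Li/10)) )
  Source 1: 10^(68.5/10) = 7079457.8438
  Source 2: 10^(52.7/10) = 186208.7137
  Source 3: 10^(72.7/10) = 18620871.3666
Sum of linear values = 25886537.9241
L_total = 10 * log10(25886537.9241) = 74.13

74.13 dB


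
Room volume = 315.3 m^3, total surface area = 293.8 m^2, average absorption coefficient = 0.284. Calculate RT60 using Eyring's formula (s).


Given values:
  V = 315.3 m^3, S = 293.8 m^2, alpha = 0.284
Formula: RT60 = 0.161 * V / (-S * ln(1 - alpha))
Compute ln(1 - 0.284) = ln(0.716) = -0.334075
Denominator: -293.8 * -0.334075 = 98.1512
Numerator: 0.161 * 315.3 = 50.7633
RT60 = 50.7633 / 98.1512 = 0.517

0.517 s


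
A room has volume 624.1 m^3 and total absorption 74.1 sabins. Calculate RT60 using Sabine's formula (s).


Given values:
  V = 624.1 m^3
  A = 74.1 sabins
Formula: RT60 = 0.161 * V / A
Numerator: 0.161 * 624.1 = 100.4801
RT60 = 100.4801 / 74.1 = 1.356

1.356 s


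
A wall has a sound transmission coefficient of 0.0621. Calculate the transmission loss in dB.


Given values:
  tau = 0.0621
Formula: TL = 10 * log10(1 / tau)
Compute 1 / tau = 1 / 0.0621 = 16.1031
Compute log10(16.1031) = 1.206909
TL = 10 * 1.206909 = 12.07

12.07 dB
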